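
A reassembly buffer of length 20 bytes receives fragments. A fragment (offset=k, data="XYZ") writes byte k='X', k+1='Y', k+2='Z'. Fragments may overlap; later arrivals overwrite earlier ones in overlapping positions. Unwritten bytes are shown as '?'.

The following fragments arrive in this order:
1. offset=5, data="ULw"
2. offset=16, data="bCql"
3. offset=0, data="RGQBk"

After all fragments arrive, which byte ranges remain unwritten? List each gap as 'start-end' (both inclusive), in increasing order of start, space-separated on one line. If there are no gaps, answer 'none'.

Answer: 8-15

Derivation:
Fragment 1: offset=5 len=3
Fragment 2: offset=16 len=4
Fragment 3: offset=0 len=5
Gaps: 8-15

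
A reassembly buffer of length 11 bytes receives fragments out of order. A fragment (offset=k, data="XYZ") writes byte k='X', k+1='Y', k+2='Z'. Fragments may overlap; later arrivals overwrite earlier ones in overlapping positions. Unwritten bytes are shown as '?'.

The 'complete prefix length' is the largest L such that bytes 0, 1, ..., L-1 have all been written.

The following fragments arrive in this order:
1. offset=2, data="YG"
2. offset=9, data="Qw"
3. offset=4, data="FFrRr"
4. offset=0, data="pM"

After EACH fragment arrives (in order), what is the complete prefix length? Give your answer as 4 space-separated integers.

Fragment 1: offset=2 data="YG" -> buffer=??YG??????? -> prefix_len=0
Fragment 2: offset=9 data="Qw" -> buffer=??YG?????Qw -> prefix_len=0
Fragment 3: offset=4 data="FFrRr" -> buffer=??YGFFrRrQw -> prefix_len=0
Fragment 4: offset=0 data="pM" -> buffer=pMYGFFrRrQw -> prefix_len=11

Answer: 0 0 0 11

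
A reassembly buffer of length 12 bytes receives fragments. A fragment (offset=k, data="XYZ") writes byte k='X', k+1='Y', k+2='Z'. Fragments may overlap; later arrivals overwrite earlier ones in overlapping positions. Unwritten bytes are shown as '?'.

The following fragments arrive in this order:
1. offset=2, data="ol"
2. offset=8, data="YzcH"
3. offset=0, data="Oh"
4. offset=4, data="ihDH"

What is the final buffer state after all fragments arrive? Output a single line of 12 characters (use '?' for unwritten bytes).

Answer: OholihDHYzcH

Derivation:
Fragment 1: offset=2 data="ol" -> buffer=??ol????????
Fragment 2: offset=8 data="YzcH" -> buffer=??ol????YzcH
Fragment 3: offset=0 data="Oh" -> buffer=Ohol????YzcH
Fragment 4: offset=4 data="ihDH" -> buffer=OholihDHYzcH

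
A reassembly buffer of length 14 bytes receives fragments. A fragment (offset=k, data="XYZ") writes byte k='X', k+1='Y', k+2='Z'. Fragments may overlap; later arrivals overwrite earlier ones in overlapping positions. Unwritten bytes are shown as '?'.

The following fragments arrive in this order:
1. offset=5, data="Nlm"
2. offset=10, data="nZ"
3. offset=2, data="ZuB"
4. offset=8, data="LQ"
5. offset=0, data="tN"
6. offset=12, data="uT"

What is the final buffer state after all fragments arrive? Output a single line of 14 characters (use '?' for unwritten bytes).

Fragment 1: offset=5 data="Nlm" -> buffer=?????Nlm??????
Fragment 2: offset=10 data="nZ" -> buffer=?????Nlm??nZ??
Fragment 3: offset=2 data="ZuB" -> buffer=??ZuBNlm??nZ??
Fragment 4: offset=8 data="LQ" -> buffer=??ZuBNlmLQnZ??
Fragment 5: offset=0 data="tN" -> buffer=tNZuBNlmLQnZ??
Fragment 6: offset=12 data="uT" -> buffer=tNZuBNlmLQnZuT

Answer: tNZuBNlmLQnZuT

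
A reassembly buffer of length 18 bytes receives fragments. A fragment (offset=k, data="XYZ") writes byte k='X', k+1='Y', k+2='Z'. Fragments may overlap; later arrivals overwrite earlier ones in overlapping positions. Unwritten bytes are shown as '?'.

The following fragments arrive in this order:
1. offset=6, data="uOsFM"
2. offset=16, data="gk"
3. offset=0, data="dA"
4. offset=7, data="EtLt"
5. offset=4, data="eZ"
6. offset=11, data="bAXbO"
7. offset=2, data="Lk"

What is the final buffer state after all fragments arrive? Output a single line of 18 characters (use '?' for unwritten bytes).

Answer: dALkeZuEtLtbAXbOgk

Derivation:
Fragment 1: offset=6 data="uOsFM" -> buffer=??????uOsFM???????
Fragment 2: offset=16 data="gk" -> buffer=??????uOsFM?????gk
Fragment 3: offset=0 data="dA" -> buffer=dA????uOsFM?????gk
Fragment 4: offset=7 data="EtLt" -> buffer=dA????uEtLt?????gk
Fragment 5: offset=4 data="eZ" -> buffer=dA??eZuEtLt?????gk
Fragment 6: offset=11 data="bAXbO" -> buffer=dA??eZuEtLtbAXbOgk
Fragment 7: offset=2 data="Lk" -> buffer=dALkeZuEtLtbAXbOgk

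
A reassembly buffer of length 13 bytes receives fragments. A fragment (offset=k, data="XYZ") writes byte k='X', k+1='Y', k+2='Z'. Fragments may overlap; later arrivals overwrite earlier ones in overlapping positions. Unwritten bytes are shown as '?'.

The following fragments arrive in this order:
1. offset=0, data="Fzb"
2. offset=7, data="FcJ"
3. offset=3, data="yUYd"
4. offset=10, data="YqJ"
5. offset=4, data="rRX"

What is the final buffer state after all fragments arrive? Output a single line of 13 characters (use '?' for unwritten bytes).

Answer: FzbyrRXFcJYqJ

Derivation:
Fragment 1: offset=0 data="Fzb" -> buffer=Fzb??????????
Fragment 2: offset=7 data="FcJ" -> buffer=Fzb????FcJ???
Fragment 3: offset=3 data="yUYd" -> buffer=FzbyUYdFcJ???
Fragment 4: offset=10 data="YqJ" -> buffer=FzbyUYdFcJYqJ
Fragment 5: offset=4 data="rRX" -> buffer=FzbyrRXFcJYqJ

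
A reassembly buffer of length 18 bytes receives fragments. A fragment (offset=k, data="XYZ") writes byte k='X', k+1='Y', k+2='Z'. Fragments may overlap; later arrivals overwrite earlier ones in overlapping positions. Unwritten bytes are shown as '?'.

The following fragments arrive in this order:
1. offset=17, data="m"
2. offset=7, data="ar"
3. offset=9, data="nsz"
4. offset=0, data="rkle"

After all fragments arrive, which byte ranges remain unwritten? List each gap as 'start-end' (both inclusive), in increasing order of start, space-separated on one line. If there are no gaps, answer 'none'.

Answer: 4-6 12-16

Derivation:
Fragment 1: offset=17 len=1
Fragment 2: offset=7 len=2
Fragment 3: offset=9 len=3
Fragment 4: offset=0 len=4
Gaps: 4-6 12-16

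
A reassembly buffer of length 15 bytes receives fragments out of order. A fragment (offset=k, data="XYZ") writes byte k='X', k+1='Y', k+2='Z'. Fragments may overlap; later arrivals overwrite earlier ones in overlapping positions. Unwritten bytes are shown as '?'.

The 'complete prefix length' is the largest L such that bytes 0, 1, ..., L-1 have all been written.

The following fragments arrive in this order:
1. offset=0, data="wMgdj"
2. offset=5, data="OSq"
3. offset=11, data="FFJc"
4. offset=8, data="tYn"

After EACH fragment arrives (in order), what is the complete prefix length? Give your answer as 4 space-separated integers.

Fragment 1: offset=0 data="wMgdj" -> buffer=wMgdj?????????? -> prefix_len=5
Fragment 2: offset=5 data="OSq" -> buffer=wMgdjOSq??????? -> prefix_len=8
Fragment 3: offset=11 data="FFJc" -> buffer=wMgdjOSq???FFJc -> prefix_len=8
Fragment 4: offset=8 data="tYn" -> buffer=wMgdjOSqtYnFFJc -> prefix_len=15

Answer: 5 8 8 15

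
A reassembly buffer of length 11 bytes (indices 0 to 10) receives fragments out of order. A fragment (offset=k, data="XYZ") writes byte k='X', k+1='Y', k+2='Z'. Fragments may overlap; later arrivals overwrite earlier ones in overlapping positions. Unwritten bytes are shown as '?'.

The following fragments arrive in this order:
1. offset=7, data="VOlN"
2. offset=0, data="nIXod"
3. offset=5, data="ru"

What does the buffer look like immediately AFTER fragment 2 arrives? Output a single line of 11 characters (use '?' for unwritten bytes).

Fragment 1: offset=7 data="VOlN" -> buffer=???????VOlN
Fragment 2: offset=0 data="nIXod" -> buffer=nIXod??VOlN

Answer: nIXod??VOlN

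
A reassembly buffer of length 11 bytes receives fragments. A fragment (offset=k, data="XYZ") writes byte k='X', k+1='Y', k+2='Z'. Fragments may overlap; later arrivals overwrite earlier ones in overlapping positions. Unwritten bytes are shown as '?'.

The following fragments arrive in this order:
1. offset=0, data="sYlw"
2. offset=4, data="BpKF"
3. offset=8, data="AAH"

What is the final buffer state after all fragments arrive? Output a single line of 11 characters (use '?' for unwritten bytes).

Fragment 1: offset=0 data="sYlw" -> buffer=sYlw???????
Fragment 2: offset=4 data="BpKF" -> buffer=sYlwBpKF???
Fragment 3: offset=8 data="AAH" -> buffer=sYlwBpKFAAH

Answer: sYlwBpKFAAH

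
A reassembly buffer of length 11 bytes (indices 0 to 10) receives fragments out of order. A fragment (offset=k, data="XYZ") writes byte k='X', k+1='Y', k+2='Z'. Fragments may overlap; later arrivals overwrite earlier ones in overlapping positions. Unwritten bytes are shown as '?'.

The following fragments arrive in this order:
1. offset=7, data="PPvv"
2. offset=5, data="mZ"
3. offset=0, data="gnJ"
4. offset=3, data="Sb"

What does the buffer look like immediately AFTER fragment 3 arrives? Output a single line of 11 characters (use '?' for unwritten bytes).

Fragment 1: offset=7 data="PPvv" -> buffer=???????PPvv
Fragment 2: offset=5 data="mZ" -> buffer=?????mZPPvv
Fragment 3: offset=0 data="gnJ" -> buffer=gnJ??mZPPvv

Answer: gnJ??mZPPvv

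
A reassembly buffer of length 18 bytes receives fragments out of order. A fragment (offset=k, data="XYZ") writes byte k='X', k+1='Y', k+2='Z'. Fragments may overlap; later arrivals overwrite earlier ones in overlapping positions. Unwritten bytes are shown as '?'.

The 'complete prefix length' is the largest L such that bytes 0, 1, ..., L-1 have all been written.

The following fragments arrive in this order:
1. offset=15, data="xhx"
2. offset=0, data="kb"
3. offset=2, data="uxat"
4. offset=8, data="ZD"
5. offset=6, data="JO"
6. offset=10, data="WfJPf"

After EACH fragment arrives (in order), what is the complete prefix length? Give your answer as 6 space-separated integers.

Answer: 0 2 6 6 10 18

Derivation:
Fragment 1: offset=15 data="xhx" -> buffer=???????????????xhx -> prefix_len=0
Fragment 2: offset=0 data="kb" -> buffer=kb?????????????xhx -> prefix_len=2
Fragment 3: offset=2 data="uxat" -> buffer=kbuxat?????????xhx -> prefix_len=6
Fragment 4: offset=8 data="ZD" -> buffer=kbuxat??ZD?????xhx -> prefix_len=6
Fragment 5: offset=6 data="JO" -> buffer=kbuxatJOZD?????xhx -> prefix_len=10
Fragment 6: offset=10 data="WfJPf" -> buffer=kbuxatJOZDWfJPfxhx -> prefix_len=18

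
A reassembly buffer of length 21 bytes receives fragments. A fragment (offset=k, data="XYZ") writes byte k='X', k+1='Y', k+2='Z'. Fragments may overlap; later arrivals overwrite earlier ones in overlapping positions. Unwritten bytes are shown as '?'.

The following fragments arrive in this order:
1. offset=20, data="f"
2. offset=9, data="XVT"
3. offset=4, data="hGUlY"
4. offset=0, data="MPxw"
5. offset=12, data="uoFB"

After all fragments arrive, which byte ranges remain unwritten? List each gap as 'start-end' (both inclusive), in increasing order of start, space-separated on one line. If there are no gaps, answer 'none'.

Fragment 1: offset=20 len=1
Fragment 2: offset=9 len=3
Fragment 3: offset=4 len=5
Fragment 4: offset=0 len=4
Fragment 5: offset=12 len=4
Gaps: 16-19

Answer: 16-19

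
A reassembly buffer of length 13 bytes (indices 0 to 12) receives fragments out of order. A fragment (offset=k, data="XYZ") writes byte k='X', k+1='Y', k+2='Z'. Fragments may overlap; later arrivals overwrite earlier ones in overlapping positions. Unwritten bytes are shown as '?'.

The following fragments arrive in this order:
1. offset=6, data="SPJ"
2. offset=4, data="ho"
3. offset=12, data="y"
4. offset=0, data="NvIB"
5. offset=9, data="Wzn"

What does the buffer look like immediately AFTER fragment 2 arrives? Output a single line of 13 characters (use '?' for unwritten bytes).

Answer: ????hoSPJ????

Derivation:
Fragment 1: offset=6 data="SPJ" -> buffer=??????SPJ????
Fragment 2: offset=4 data="ho" -> buffer=????hoSPJ????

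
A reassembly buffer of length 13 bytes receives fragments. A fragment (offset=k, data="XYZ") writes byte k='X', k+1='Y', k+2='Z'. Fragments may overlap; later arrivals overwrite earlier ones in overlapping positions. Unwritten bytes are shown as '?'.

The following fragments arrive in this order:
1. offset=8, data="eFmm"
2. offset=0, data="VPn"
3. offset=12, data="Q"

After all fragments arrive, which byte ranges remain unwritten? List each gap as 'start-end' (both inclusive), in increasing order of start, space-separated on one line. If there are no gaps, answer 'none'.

Answer: 3-7

Derivation:
Fragment 1: offset=8 len=4
Fragment 2: offset=0 len=3
Fragment 3: offset=12 len=1
Gaps: 3-7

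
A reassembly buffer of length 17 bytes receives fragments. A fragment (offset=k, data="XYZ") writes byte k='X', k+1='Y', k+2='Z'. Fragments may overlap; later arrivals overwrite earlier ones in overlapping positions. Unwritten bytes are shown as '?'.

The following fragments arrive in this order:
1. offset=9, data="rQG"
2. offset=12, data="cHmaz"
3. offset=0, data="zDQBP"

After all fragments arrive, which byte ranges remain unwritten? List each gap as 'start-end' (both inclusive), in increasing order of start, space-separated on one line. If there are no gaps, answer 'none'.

Answer: 5-8

Derivation:
Fragment 1: offset=9 len=3
Fragment 2: offset=12 len=5
Fragment 3: offset=0 len=5
Gaps: 5-8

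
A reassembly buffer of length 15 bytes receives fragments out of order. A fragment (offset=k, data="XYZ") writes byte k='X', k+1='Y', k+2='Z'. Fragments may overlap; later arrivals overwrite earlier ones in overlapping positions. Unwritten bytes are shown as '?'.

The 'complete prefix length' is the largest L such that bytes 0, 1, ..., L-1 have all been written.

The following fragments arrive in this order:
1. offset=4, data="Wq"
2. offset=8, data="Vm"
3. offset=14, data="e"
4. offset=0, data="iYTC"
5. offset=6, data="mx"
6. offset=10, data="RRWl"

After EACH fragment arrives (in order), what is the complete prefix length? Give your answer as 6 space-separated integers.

Fragment 1: offset=4 data="Wq" -> buffer=????Wq????????? -> prefix_len=0
Fragment 2: offset=8 data="Vm" -> buffer=????Wq??Vm????? -> prefix_len=0
Fragment 3: offset=14 data="e" -> buffer=????Wq??Vm????e -> prefix_len=0
Fragment 4: offset=0 data="iYTC" -> buffer=iYTCWq??Vm????e -> prefix_len=6
Fragment 5: offset=6 data="mx" -> buffer=iYTCWqmxVm????e -> prefix_len=10
Fragment 6: offset=10 data="RRWl" -> buffer=iYTCWqmxVmRRWle -> prefix_len=15

Answer: 0 0 0 6 10 15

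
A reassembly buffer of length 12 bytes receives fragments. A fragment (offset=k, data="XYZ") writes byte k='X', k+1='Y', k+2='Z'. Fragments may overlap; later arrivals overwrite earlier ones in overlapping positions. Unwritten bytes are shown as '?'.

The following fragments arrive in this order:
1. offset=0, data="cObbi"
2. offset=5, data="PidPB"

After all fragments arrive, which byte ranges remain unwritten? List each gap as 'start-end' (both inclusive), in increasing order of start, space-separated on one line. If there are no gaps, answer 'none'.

Answer: 10-11

Derivation:
Fragment 1: offset=0 len=5
Fragment 2: offset=5 len=5
Gaps: 10-11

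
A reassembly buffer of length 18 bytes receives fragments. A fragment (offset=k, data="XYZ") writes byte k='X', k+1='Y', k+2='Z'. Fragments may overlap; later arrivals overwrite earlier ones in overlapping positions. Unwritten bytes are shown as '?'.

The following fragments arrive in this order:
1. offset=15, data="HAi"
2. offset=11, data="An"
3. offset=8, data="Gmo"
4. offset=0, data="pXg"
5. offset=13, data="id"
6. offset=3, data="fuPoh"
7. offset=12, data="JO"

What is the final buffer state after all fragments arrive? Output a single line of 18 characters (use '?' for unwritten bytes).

Fragment 1: offset=15 data="HAi" -> buffer=???????????????HAi
Fragment 2: offset=11 data="An" -> buffer=???????????An??HAi
Fragment 3: offset=8 data="Gmo" -> buffer=????????GmoAn??HAi
Fragment 4: offset=0 data="pXg" -> buffer=pXg?????GmoAn??HAi
Fragment 5: offset=13 data="id" -> buffer=pXg?????GmoAnidHAi
Fragment 6: offset=3 data="fuPoh" -> buffer=pXgfuPohGmoAnidHAi
Fragment 7: offset=12 data="JO" -> buffer=pXgfuPohGmoAJOdHAi

Answer: pXgfuPohGmoAJOdHAi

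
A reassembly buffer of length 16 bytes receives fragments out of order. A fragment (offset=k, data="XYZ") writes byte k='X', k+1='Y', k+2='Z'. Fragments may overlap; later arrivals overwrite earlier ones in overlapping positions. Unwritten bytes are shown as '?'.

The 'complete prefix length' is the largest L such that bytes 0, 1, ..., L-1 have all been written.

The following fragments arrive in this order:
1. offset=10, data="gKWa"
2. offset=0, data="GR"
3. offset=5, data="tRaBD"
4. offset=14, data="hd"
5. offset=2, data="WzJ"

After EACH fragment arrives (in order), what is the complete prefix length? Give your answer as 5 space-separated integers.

Answer: 0 2 2 2 16

Derivation:
Fragment 1: offset=10 data="gKWa" -> buffer=??????????gKWa?? -> prefix_len=0
Fragment 2: offset=0 data="GR" -> buffer=GR????????gKWa?? -> prefix_len=2
Fragment 3: offset=5 data="tRaBD" -> buffer=GR???tRaBDgKWa?? -> prefix_len=2
Fragment 4: offset=14 data="hd" -> buffer=GR???tRaBDgKWahd -> prefix_len=2
Fragment 5: offset=2 data="WzJ" -> buffer=GRWzJtRaBDgKWahd -> prefix_len=16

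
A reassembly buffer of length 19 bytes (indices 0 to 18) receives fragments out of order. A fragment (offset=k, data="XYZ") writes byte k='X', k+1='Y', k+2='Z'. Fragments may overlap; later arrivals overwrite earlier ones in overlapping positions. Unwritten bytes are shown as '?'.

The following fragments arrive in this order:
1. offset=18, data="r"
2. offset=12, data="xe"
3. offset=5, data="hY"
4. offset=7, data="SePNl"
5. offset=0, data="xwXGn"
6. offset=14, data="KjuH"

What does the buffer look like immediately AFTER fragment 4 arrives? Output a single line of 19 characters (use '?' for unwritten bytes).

Answer: ?????hYSePNlxe????r

Derivation:
Fragment 1: offset=18 data="r" -> buffer=??????????????????r
Fragment 2: offset=12 data="xe" -> buffer=????????????xe????r
Fragment 3: offset=5 data="hY" -> buffer=?????hY?????xe????r
Fragment 4: offset=7 data="SePNl" -> buffer=?????hYSePNlxe????r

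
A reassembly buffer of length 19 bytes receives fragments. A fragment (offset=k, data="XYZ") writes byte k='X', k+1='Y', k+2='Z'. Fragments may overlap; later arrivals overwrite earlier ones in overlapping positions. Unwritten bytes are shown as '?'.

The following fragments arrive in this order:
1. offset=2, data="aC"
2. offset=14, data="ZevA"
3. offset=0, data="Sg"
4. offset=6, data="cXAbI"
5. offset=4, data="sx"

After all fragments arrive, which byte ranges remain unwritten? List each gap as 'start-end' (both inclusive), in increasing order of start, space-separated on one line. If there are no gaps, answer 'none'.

Answer: 11-13 18-18

Derivation:
Fragment 1: offset=2 len=2
Fragment 2: offset=14 len=4
Fragment 3: offset=0 len=2
Fragment 4: offset=6 len=5
Fragment 5: offset=4 len=2
Gaps: 11-13 18-18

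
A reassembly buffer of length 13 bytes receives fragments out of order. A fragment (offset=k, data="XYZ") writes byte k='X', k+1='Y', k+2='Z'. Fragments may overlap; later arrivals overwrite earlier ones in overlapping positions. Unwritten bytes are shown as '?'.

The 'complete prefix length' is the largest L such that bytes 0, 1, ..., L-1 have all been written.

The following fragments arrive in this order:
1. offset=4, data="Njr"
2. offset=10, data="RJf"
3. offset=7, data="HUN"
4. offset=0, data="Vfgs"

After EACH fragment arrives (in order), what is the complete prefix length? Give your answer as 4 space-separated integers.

Answer: 0 0 0 13

Derivation:
Fragment 1: offset=4 data="Njr" -> buffer=????Njr?????? -> prefix_len=0
Fragment 2: offset=10 data="RJf" -> buffer=????Njr???RJf -> prefix_len=0
Fragment 3: offset=7 data="HUN" -> buffer=????NjrHUNRJf -> prefix_len=0
Fragment 4: offset=0 data="Vfgs" -> buffer=VfgsNjrHUNRJf -> prefix_len=13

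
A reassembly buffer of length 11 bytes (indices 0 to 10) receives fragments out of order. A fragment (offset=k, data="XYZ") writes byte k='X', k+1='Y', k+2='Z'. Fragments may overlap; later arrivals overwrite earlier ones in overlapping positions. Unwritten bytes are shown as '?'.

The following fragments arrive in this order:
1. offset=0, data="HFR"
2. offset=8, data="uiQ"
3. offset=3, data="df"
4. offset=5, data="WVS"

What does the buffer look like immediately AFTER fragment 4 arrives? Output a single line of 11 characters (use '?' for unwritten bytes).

Answer: HFRdfWVSuiQ

Derivation:
Fragment 1: offset=0 data="HFR" -> buffer=HFR????????
Fragment 2: offset=8 data="uiQ" -> buffer=HFR?????uiQ
Fragment 3: offset=3 data="df" -> buffer=HFRdf???uiQ
Fragment 4: offset=5 data="WVS" -> buffer=HFRdfWVSuiQ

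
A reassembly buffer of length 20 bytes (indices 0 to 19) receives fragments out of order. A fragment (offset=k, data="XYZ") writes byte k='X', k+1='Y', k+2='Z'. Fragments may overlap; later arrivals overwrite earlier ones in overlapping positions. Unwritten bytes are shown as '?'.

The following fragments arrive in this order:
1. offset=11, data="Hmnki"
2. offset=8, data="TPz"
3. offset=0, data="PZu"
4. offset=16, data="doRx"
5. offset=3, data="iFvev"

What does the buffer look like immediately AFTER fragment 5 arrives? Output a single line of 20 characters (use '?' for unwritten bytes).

Fragment 1: offset=11 data="Hmnki" -> buffer=???????????Hmnki????
Fragment 2: offset=8 data="TPz" -> buffer=????????TPzHmnki????
Fragment 3: offset=0 data="PZu" -> buffer=PZu?????TPzHmnki????
Fragment 4: offset=16 data="doRx" -> buffer=PZu?????TPzHmnkidoRx
Fragment 5: offset=3 data="iFvev" -> buffer=PZuiFvevTPzHmnkidoRx

Answer: PZuiFvevTPzHmnkidoRx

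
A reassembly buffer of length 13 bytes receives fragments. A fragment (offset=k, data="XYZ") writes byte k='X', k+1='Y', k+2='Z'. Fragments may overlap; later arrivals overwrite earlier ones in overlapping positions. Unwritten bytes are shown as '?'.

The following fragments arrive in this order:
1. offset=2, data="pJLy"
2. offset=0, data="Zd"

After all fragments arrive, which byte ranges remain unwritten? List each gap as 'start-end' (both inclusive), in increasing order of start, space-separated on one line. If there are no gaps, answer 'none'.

Answer: 6-12

Derivation:
Fragment 1: offset=2 len=4
Fragment 2: offset=0 len=2
Gaps: 6-12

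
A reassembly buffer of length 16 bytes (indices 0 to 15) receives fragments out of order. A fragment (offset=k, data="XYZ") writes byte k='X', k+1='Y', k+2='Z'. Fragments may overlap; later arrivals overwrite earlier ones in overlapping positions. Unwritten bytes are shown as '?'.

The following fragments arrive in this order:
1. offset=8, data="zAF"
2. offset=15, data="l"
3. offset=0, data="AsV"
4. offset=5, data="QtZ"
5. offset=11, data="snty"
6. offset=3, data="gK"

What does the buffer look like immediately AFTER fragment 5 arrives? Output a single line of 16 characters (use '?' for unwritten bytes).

Fragment 1: offset=8 data="zAF" -> buffer=????????zAF?????
Fragment 2: offset=15 data="l" -> buffer=????????zAF????l
Fragment 3: offset=0 data="AsV" -> buffer=AsV?????zAF????l
Fragment 4: offset=5 data="QtZ" -> buffer=AsV??QtZzAF????l
Fragment 5: offset=11 data="snty" -> buffer=AsV??QtZzAFsntyl

Answer: AsV??QtZzAFsntyl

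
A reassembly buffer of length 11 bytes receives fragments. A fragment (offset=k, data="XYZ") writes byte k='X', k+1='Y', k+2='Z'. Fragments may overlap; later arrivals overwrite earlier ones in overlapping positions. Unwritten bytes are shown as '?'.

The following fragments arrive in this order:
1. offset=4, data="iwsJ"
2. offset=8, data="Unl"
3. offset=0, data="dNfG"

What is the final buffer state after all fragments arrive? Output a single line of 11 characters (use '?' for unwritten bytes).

Fragment 1: offset=4 data="iwsJ" -> buffer=????iwsJ???
Fragment 2: offset=8 data="Unl" -> buffer=????iwsJUnl
Fragment 3: offset=0 data="dNfG" -> buffer=dNfGiwsJUnl

Answer: dNfGiwsJUnl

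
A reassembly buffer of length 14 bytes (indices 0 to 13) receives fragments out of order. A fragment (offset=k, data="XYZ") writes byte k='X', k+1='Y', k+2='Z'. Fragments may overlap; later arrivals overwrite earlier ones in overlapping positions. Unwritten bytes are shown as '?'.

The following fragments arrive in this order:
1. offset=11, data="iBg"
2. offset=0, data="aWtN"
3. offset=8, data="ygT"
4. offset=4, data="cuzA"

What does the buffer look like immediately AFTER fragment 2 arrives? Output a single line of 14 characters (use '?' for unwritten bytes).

Fragment 1: offset=11 data="iBg" -> buffer=???????????iBg
Fragment 2: offset=0 data="aWtN" -> buffer=aWtN???????iBg

Answer: aWtN???????iBg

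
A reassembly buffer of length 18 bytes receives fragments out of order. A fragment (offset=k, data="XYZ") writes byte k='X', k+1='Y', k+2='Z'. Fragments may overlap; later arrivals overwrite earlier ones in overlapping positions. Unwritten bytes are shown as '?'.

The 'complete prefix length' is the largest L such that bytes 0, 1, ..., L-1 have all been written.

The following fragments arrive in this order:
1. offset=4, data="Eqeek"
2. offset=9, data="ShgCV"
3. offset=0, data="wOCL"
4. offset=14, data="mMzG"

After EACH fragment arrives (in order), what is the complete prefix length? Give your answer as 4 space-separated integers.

Answer: 0 0 14 18

Derivation:
Fragment 1: offset=4 data="Eqeek" -> buffer=????Eqeek????????? -> prefix_len=0
Fragment 2: offset=9 data="ShgCV" -> buffer=????EqeekShgCV???? -> prefix_len=0
Fragment 3: offset=0 data="wOCL" -> buffer=wOCLEqeekShgCV???? -> prefix_len=14
Fragment 4: offset=14 data="mMzG" -> buffer=wOCLEqeekShgCVmMzG -> prefix_len=18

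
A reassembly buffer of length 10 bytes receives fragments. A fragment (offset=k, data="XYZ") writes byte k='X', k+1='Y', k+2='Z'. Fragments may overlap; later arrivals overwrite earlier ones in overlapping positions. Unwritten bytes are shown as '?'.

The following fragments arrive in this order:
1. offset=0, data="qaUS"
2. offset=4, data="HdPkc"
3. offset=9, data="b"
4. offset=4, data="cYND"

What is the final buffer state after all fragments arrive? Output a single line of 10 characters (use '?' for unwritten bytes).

Answer: qaUScYNDcb

Derivation:
Fragment 1: offset=0 data="qaUS" -> buffer=qaUS??????
Fragment 2: offset=4 data="HdPkc" -> buffer=qaUSHdPkc?
Fragment 3: offset=9 data="b" -> buffer=qaUSHdPkcb
Fragment 4: offset=4 data="cYND" -> buffer=qaUScYNDcb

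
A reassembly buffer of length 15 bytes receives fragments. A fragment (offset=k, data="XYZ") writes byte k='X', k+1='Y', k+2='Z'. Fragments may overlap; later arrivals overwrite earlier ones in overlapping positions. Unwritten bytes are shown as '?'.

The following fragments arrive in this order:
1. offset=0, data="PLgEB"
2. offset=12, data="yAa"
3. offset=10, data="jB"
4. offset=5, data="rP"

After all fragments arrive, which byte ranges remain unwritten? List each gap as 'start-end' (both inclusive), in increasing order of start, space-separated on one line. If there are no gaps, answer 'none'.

Fragment 1: offset=0 len=5
Fragment 2: offset=12 len=3
Fragment 3: offset=10 len=2
Fragment 4: offset=5 len=2
Gaps: 7-9

Answer: 7-9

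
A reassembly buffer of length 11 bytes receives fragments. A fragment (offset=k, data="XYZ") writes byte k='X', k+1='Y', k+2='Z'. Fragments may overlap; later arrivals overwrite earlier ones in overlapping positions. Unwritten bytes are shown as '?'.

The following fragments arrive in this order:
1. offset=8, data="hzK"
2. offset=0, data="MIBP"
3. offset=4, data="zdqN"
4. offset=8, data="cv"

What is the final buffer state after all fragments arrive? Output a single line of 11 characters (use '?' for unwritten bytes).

Answer: MIBPzdqNcvK

Derivation:
Fragment 1: offset=8 data="hzK" -> buffer=????????hzK
Fragment 2: offset=0 data="MIBP" -> buffer=MIBP????hzK
Fragment 3: offset=4 data="zdqN" -> buffer=MIBPzdqNhzK
Fragment 4: offset=8 data="cv" -> buffer=MIBPzdqNcvK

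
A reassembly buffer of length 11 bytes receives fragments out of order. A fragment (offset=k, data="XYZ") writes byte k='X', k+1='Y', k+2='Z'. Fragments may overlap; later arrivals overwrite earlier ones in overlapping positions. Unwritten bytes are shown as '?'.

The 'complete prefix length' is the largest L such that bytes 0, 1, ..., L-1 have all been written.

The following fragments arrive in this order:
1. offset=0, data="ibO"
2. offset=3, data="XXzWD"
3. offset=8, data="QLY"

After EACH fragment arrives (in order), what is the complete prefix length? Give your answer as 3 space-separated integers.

Answer: 3 8 11

Derivation:
Fragment 1: offset=0 data="ibO" -> buffer=ibO???????? -> prefix_len=3
Fragment 2: offset=3 data="XXzWD" -> buffer=ibOXXzWD??? -> prefix_len=8
Fragment 3: offset=8 data="QLY" -> buffer=ibOXXzWDQLY -> prefix_len=11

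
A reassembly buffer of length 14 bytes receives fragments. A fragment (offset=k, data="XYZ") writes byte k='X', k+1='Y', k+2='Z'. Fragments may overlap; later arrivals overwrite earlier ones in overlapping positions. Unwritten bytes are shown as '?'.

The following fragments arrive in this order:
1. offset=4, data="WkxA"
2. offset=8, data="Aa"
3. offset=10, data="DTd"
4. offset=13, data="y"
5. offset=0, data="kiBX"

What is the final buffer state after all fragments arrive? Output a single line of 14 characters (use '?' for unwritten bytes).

Answer: kiBXWkxAAaDTdy

Derivation:
Fragment 1: offset=4 data="WkxA" -> buffer=????WkxA??????
Fragment 2: offset=8 data="Aa" -> buffer=????WkxAAa????
Fragment 3: offset=10 data="DTd" -> buffer=????WkxAAaDTd?
Fragment 4: offset=13 data="y" -> buffer=????WkxAAaDTdy
Fragment 5: offset=0 data="kiBX" -> buffer=kiBXWkxAAaDTdy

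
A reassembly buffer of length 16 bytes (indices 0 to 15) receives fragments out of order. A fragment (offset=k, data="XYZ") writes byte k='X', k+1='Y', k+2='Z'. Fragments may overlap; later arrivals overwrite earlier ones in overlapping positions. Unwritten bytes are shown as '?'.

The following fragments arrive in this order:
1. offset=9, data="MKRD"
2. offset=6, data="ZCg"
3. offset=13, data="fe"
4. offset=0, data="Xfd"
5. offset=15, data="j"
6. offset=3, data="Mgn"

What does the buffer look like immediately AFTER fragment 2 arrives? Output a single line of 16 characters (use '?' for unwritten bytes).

Answer: ??????ZCgMKRD???

Derivation:
Fragment 1: offset=9 data="MKRD" -> buffer=?????????MKRD???
Fragment 2: offset=6 data="ZCg" -> buffer=??????ZCgMKRD???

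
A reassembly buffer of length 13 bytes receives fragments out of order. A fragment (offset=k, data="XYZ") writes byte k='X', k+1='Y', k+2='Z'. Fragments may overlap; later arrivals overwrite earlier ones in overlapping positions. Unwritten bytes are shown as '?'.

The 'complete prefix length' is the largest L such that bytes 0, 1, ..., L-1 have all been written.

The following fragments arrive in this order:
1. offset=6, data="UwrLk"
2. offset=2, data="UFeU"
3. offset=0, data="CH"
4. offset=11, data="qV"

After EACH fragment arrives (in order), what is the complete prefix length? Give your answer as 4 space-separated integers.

Answer: 0 0 11 13

Derivation:
Fragment 1: offset=6 data="UwrLk" -> buffer=??????UwrLk?? -> prefix_len=0
Fragment 2: offset=2 data="UFeU" -> buffer=??UFeUUwrLk?? -> prefix_len=0
Fragment 3: offset=0 data="CH" -> buffer=CHUFeUUwrLk?? -> prefix_len=11
Fragment 4: offset=11 data="qV" -> buffer=CHUFeUUwrLkqV -> prefix_len=13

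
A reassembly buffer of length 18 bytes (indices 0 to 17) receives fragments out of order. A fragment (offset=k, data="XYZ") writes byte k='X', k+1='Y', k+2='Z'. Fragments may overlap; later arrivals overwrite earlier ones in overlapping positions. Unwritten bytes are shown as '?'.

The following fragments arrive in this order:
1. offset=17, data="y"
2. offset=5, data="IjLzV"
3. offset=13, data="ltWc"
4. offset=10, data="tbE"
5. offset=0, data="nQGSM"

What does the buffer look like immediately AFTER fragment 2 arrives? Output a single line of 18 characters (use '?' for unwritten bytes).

Fragment 1: offset=17 data="y" -> buffer=?????????????????y
Fragment 2: offset=5 data="IjLzV" -> buffer=?????IjLzV???????y

Answer: ?????IjLzV???????y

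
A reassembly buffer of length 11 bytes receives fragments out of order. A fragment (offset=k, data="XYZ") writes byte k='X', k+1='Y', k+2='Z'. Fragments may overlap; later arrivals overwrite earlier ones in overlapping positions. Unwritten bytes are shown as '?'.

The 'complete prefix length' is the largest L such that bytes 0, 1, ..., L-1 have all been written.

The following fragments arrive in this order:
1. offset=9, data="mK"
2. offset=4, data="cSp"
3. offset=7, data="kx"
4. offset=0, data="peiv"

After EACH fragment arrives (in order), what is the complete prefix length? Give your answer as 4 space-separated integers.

Fragment 1: offset=9 data="mK" -> buffer=?????????mK -> prefix_len=0
Fragment 2: offset=4 data="cSp" -> buffer=????cSp??mK -> prefix_len=0
Fragment 3: offset=7 data="kx" -> buffer=????cSpkxmK -> prefix_len=0
Fragment 4: offset=0 data="peiv" -> buffer=peivcSpkxmK -> prefix_len=11

Answer: 0 0 0 11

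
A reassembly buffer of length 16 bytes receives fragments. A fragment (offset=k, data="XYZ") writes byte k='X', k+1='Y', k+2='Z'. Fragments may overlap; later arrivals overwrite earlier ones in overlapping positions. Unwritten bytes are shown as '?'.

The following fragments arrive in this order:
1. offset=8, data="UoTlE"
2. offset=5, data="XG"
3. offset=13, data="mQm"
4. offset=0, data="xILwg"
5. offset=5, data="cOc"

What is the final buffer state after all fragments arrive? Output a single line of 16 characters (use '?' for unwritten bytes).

Answer: xILwgcOcUoTlEmQm

Derivation:
Fragment 1: offset=8 data="UoTlE" -> buffer=????????UoTlE???
Fragment 2: offset=5 data="XG" -> buffer=?????XG?UoTlE???
Fragment 3: offset=13 data="mQm" -> buffer=?????XG?UoTlEmQm
Fragment 4: offset=0 data="xILwg" -> buffer=xILwgXG?UoTlEmQm
Fragment 5: offset=5 data="cOc" -> buffer=xILwgcOcUoTlEmQm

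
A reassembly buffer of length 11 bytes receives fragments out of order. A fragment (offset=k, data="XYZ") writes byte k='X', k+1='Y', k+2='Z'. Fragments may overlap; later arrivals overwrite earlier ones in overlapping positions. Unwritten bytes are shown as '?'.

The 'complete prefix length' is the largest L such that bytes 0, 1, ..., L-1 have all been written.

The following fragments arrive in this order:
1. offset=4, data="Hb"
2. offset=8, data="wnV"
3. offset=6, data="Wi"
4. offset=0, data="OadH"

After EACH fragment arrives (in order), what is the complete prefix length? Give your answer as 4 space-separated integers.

Fragment 1: offset=4 data="Hb" -> buffer=????Hb????? -> prefix_len=0
Fragment 2: offset=8 data="wnV" -> buffer=????Hb??wnV -> prefix_len=0
Fragment 3: offset=6 data="Wi" -> buffer=????HbWiwnV -> prefix_len=0
Fragment 4: offset=0 data="OadH" -> buffer=OadHHbWiwnV -> prefix_len=11

Answer: 0 0 0 11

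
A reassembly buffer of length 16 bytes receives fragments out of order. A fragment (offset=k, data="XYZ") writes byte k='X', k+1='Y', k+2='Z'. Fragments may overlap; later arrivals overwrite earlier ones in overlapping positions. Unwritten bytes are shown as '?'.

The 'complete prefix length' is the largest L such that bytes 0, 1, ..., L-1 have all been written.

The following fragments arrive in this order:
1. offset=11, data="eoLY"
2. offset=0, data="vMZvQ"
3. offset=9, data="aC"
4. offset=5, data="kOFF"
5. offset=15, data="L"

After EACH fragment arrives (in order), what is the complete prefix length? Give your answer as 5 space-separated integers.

Answer: 0 5 5 15 16

Derivation:
Fragment 1: offset=11 data="eoLY" -> buffer=???????????eoLY? -> prefix_len=0
Fragment 2: offset=0 data="vMZvQ" -> buffer=vMZvQ??????eoLY? -> prefix_len=5
Fragment 3: offset=9 data="aC" -> buffer=vMZvQ????aCeoLY? -> prefix_len=5
Fragment 4: offset=5 data="kOFF" -> buffer=vMZvQkOFFaCeoLY? -> prefix_len=15
Fragment 5: offset=15 data="L" -> buffer=vMZvQkOFFaCeoLYL -> prefix_len=16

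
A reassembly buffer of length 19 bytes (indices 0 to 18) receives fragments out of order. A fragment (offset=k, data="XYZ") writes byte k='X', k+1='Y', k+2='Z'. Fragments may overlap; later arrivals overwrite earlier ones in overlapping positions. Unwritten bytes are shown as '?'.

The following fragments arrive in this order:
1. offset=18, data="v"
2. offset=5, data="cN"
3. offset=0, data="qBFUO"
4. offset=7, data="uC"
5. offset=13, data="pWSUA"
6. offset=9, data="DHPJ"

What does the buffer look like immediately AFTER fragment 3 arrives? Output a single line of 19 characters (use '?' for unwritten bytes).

Answer: qBFUOcN???????????v

Derivation:
Fragment 1: offset=18 data="v" -> buffer=??????????????????v
Fragment 2: offset=5 data="cN" -> buffer=?????cN???????????v
Fragment 3: offset=0 data="qBFUO" -> buffer=qBFUOcN???????????v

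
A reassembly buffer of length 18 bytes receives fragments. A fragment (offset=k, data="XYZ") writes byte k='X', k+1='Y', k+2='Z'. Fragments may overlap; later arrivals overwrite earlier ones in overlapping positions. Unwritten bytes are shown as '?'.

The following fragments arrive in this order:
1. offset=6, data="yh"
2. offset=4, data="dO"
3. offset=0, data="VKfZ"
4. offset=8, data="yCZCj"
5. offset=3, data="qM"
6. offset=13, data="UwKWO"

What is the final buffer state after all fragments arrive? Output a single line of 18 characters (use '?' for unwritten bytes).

Fragment 1: offset=6 data="yh" -> buffer=??????yh??????????
Fragment 2: offset=4 data="dO" -> buffer=????dOyh??????????
Fragment 3: offset=0 data="VKfZ" -> buffer=VKfZdOyh??????????
Fragment 4: offset=8 data="yCZCj" -> buffer=VKfZdOyhyCZCj?????
Fragment 5: offset=3 data="qM" -> buffer=VKfqMOyhyCZCj?????
Fragment 6: offset=13 data="UwKWO" -> buffer=VKfqMOyhyCZCjUwKWO

Answer: VKfqMOyhyCZCjUwKWO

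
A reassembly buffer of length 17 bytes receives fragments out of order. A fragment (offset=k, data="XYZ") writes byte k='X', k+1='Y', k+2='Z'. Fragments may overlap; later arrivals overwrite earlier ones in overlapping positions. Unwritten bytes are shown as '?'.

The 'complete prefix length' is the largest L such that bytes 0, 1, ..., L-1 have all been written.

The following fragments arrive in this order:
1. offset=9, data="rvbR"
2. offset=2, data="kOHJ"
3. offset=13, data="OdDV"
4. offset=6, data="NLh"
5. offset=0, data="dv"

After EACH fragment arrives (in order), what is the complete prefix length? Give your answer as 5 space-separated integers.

Fragment 1: offset=9 data="rvbR" -> buffer=?????????rvbR???? -> prefix_len=0
Fragment 2: offset=2 data="kOHJ" -> buffer=??kOHJ???rvbR???? -> prefix_len=0
Fragment 3: offset=13 data="OdDV" -> buffer=??kOHJ???rvbROdDV -> prefix_len=0
Fragment 4: offset=6 data="NLh" -> buffer=??kOHJNLhrvbROdDV -> prefix_len=0
Fragment 5: offset=0 data="dv" -> buffer=dvkOHJNLhrvbROdDV -> prefix_len=17

Answer: 0 0 0 0 17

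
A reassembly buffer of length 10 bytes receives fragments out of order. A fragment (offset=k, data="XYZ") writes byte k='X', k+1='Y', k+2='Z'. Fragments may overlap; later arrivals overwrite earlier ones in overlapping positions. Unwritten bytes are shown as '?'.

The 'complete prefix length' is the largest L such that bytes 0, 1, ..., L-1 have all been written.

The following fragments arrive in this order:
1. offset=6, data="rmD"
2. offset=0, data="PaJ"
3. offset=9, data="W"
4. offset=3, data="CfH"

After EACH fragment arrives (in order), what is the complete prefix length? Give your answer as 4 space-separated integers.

Fragment 1: offset=6 data="rmD" -> buffer=??????rmD? -> prefix_len=0
Fragment 2: offset=0 data="PaJ" -> buffer=PaJ???rmD? -> prefix_len=3
Fragment 3: offset=9 data="W" -> buffer=PaJ???rmDW -> prefix_len=3
Fragment 4: offset=3 data="CfH" -> buffer=PaJCfHrmDW -> prefix_len=10

Answer: 0 3 3 10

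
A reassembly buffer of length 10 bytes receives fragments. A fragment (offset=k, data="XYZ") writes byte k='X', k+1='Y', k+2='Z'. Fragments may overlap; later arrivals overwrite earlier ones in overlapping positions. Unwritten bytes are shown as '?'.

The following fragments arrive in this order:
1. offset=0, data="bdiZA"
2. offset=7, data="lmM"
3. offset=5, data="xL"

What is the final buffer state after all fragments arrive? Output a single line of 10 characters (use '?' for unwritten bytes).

Answer: bdiZAxLlmM

Derivation:
Fragment 1: offset=0 data="bdiZA" -> buffer=bdiZA?????
Fragment 2: offset=7 data="lmM" -> buffer=bdiZA??lmM
Fragment 3: offset=5 data="xL" -> buffer=bdiZAxLlmM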